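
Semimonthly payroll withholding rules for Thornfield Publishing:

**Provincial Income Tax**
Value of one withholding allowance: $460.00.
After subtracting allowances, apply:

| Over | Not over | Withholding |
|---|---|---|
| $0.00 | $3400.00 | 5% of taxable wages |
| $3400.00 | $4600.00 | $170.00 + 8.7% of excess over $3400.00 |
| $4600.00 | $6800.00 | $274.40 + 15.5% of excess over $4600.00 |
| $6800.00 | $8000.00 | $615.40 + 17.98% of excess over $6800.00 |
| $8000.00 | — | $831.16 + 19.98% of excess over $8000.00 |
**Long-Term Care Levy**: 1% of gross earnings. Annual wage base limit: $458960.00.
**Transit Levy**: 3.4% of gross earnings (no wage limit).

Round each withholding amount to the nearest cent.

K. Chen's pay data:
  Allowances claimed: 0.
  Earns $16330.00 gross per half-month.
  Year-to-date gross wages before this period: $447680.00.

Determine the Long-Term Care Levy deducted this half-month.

Long-Term Care Levy: cap $458960.00 − YTD $447680.00 = $11280.00 subject; 1% × $11280.00 = $112.80

$112.80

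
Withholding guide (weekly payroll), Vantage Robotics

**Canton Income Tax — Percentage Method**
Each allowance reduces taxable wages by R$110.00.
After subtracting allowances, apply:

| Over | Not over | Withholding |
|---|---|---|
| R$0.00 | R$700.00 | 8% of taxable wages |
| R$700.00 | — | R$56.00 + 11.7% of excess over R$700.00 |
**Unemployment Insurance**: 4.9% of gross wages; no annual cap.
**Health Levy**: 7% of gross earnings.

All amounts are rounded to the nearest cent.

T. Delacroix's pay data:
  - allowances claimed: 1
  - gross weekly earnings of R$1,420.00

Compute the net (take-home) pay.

R$1,123.65

Canton Income Tax: taxable = R$1,420.00 − 1×R$110.00 = R$1,310.00
  R$56.00 + 11.7% × (R$1,310.00 − R$700.00) = R$56.00 + 11.7% × R$610.00 = R$127.37
Unemployment Insurance: 4.9% × R$1,420.00 = R$69.58
Health Levy: 7% × R$1,420.00 = R$99.40
Total withheld: R$127.37 + R$69.58 + R$99.40 = R$296.35
Net pay: R$1,420.00 − R$296.35 = R$1,123.65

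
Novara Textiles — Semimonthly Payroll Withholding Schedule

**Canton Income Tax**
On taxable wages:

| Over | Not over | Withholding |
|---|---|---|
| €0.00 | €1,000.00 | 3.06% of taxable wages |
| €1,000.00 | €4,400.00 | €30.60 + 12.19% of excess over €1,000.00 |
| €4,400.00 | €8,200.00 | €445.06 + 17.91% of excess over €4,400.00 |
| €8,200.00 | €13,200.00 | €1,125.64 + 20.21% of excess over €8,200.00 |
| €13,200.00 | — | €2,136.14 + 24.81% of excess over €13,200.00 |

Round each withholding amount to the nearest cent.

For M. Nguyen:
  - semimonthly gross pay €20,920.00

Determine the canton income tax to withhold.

€4,051.47

Canton Income Tax: taxable = €20,920.00
  €2,136.14 + 24.81% × (€20,920.00 − €13,200.00) = €2,136.14 + 24.81% × €7,720.00 = €4,051.47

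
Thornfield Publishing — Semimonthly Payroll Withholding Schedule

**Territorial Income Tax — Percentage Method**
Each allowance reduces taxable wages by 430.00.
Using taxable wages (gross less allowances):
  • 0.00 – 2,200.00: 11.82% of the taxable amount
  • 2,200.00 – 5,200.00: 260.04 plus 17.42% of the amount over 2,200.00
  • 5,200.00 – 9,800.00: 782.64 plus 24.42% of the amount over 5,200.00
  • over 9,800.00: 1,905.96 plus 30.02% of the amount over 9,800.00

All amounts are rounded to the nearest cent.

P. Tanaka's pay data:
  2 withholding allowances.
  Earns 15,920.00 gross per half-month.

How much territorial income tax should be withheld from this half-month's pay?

3,485.01

Territorial Income Tax: taxable = 15,920.00 − 2×430.00 = 15,060.00
  1,905.96 + 30.02% × (15,060.00 − 9,800.00) = 1,905.96 + 30.02% × 5,260.00 = 3,485.01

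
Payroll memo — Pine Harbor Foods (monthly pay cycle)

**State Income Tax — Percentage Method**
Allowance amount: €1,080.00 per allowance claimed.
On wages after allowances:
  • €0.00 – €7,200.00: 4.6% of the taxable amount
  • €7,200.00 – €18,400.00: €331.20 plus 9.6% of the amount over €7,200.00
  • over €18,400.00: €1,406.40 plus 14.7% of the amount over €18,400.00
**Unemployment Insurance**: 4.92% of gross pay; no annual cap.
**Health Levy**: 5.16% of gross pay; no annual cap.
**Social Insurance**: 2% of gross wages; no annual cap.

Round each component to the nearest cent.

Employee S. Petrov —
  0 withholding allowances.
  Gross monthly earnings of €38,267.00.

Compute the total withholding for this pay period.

€8,949.51

State Income Tax: taxable = €38,267.00
  €1,406.40 + 14.7% × (€38,267.00 − €18,400.00) = €1,406.40 + 14.7% × €19,867.00 = €4,326.85
Unemployment Insurance: 4.92% × €38,267.00 = €1,882.74
Health Levy: 5.16% × €38,267.00 = €1,974.58
Social Insurance: 2% × €38,267.00 = €765.34
Total: €4,326.85 + €1,882.74 + €1,974.58 + €765.34 = €8,949.51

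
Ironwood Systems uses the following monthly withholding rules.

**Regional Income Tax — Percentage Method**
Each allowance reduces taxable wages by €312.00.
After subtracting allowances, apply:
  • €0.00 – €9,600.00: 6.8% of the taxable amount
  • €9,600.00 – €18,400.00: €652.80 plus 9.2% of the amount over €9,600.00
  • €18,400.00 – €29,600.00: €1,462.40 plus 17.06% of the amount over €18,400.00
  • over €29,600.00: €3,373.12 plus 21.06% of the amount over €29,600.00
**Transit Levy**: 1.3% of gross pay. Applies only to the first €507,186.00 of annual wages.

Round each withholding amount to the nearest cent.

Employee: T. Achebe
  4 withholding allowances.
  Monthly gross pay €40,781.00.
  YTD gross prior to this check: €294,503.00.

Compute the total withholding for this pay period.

Regional Income Tax: taxable = €40,781.00 − 4×€312.00 = €39,533.00
  €3,373.12 + 21.06% × (€39,533.00 − €29,600.00) = €3,373.12 + 21.06% × €9,933.00 = €5,465.01
Transit Levy: 1.3% × €40,781.00 = €530.15
Total: €5,465.01 + €530.15 = €5,995.16

€5,995.16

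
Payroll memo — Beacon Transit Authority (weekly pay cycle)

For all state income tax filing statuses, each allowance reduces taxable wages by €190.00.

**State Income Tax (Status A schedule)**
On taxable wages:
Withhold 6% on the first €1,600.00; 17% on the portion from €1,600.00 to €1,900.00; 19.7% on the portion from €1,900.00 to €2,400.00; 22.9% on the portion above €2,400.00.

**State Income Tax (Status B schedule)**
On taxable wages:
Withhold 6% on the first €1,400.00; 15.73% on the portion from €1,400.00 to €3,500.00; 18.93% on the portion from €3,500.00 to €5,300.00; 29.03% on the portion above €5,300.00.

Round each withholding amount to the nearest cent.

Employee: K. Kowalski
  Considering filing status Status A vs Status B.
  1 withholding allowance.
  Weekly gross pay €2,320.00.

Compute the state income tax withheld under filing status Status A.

€192.31

State Income Tax (Status A): taxable = €2,320.00 − 1×€190.00 = €2,130.00
  €147.00 + 19.7% × (€2,130.00 − €1,900.00) = €147.00 + 19.7% × €230.00 = €192.31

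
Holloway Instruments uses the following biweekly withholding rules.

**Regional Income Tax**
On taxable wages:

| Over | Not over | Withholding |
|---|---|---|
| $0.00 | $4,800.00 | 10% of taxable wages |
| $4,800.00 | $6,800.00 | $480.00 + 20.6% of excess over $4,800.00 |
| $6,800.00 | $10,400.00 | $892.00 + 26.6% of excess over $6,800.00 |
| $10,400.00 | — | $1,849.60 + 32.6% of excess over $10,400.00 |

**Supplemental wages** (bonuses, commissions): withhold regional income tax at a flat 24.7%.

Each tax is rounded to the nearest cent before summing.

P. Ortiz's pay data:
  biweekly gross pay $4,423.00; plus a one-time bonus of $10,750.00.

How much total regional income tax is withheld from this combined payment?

$3,097.55

Regional Income Tax: taxable = $4,423.00
  10% × $4,423.00 = $442.30
Supplemental (24.7% flat on bonus): 24.7% × $10,750.00 = $2,655.25
Total regional income tax: $442.30 + $2,655.25 = $3,097.55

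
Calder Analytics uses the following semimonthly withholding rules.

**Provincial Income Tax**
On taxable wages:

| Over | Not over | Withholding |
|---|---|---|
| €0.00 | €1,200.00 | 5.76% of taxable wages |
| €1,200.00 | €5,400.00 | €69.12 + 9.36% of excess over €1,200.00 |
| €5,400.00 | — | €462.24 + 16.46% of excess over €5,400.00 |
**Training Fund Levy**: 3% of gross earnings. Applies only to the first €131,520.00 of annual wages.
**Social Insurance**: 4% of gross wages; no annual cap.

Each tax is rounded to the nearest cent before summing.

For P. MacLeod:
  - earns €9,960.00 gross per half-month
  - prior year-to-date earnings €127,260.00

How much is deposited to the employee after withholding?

Provincial Income Tax: taxable = €9,960.00
  €462.24 + 16.46% × (€9,960.00 − €5,400.00) = €462.24 + 16.46% × €4,560.00 = €1,212.82
Training Fund Levy: cap €131,520.00 − YTD €127,260.00 = €4,260.00 subject; 3% × €4,260.00 = €127.80
Social Insurance: 4% × €9,960.00 = €398.40
Total withheld: €1,212.82 + €127.80 + €398.40 = €1,739.02
Net pay: €9,960.00 − €1,739.02 = €8,220.98

€8,220.98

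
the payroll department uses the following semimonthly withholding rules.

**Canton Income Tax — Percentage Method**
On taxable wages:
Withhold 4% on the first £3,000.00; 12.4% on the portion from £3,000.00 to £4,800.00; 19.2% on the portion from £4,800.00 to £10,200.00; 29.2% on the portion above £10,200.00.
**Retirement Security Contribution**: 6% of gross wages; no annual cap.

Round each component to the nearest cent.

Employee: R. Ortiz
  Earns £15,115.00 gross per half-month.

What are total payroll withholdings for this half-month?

£3,722.08

Canton Income Tax: taxable = £15,115.00
  £1,380.00 + 29.2% × (£15,115.00 − £10,200.00) = £1,380.00 + 29.2% × £4,915.00 = £2,815.18
Retirement Security Contribution: 6% × £15,115.00 = £906.90
Total: £2,815.18 + £906.90 = £3,722.08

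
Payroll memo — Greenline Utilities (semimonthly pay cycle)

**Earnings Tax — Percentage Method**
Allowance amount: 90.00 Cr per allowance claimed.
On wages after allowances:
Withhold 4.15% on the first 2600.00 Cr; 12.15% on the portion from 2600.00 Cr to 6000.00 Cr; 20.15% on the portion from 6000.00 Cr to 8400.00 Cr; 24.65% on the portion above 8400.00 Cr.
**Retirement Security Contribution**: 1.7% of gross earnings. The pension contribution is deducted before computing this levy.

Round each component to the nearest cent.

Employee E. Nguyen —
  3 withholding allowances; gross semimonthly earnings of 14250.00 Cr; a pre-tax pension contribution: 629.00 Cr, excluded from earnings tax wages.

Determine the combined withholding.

2456.58 Cr

Earnings Tax: taxable = 14250.00 Cr − 629.00 Cr − 3×90.00 Cr = 13351.00 Cr
  1004.60 Cr + 24.65% × (13351.00 Cr − 8400.00 Cr) = 1004.60 Cr + 24.65% × 4951.00 Cr = 2225.02 Cr
Retirement Security Contribution: 1.7% × 13621.00 Cr = 231.56 Cr
Total: 2225.02 Cr + 231.56 Cr = 2456.58 Cr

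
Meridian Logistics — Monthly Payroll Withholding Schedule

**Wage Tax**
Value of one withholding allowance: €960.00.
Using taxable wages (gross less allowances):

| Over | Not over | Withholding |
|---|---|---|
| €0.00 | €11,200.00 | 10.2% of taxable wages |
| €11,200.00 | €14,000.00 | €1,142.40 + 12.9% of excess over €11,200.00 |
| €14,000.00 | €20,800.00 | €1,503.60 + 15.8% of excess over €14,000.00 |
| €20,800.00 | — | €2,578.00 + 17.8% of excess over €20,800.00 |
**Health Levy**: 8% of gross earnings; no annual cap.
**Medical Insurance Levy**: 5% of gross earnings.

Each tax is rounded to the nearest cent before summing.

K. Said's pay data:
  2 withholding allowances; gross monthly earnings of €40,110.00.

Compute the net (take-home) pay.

Wage Tax: taxable = €40,110.00 − 2×€960.00 = €38,190.00
  €2,578.00 + 17.8% × (€38,190.00 − €20,800.00) = €2,578.00 + 17.8% × €17,390.00 = €5,673.42
Health Levy: 8% × €40,110.00 = €3,208.80
Medical Insurance Levy: 5% × €40,110.00 = €2,005.50
Total withheld: €5,673.42 + €3,208.80 + €2,005.50 = €10,887.72
Net pay: €40,110.00 − €10,887.72 = €29,222.28

€29,222.28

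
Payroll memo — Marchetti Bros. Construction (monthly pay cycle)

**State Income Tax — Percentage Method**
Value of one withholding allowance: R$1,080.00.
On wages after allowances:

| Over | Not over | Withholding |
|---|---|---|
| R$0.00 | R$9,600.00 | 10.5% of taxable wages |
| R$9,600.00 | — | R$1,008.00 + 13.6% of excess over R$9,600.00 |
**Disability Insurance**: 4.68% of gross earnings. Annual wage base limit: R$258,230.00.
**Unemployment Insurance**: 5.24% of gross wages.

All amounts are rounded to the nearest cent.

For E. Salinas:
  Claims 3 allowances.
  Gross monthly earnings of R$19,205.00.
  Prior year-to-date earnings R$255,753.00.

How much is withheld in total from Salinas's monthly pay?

State Income Tax: taxable = R$19,205.00 − 3×R$1,080.00 = R$15,965.00
  R$1,008.00 + 13.6% × (R$15,965.00 − R$9,600.00) = R$1,008.00 + 13.6% × R$6,365.00 = R$1,873.64
Disability Insurance: cap R$258,230.00 − YTD R$255,753.00 = R$2,477.00 subject; 4.68% × R$2,477.00 = R$115.92
Unemployment Insurance: 5.24% × R$19,205.00 = R$1,006.34
Total: R$1,873.64 + R$115.92 + R$1,006.34 = R$2,995.90

R$2,995.90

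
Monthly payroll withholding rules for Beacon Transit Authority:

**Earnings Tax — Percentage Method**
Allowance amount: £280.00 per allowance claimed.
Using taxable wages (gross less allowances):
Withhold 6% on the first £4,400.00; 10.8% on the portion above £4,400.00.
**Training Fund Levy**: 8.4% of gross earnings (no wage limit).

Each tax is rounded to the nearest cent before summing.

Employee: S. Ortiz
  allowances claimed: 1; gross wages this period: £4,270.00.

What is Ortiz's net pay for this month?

£3,671.92

Earnings Tax: taxable = £4,270.00 − 1×£280.00 = £3,990.00
  6% × £3,990.00 = £239.40
Training Fund Levy: 8.4% × £4,270.00 = £358.68
Total withheld: £239.40 + £358.68 = £598.08
Net pay: £4,270.00 − £598.08 = £3,671.92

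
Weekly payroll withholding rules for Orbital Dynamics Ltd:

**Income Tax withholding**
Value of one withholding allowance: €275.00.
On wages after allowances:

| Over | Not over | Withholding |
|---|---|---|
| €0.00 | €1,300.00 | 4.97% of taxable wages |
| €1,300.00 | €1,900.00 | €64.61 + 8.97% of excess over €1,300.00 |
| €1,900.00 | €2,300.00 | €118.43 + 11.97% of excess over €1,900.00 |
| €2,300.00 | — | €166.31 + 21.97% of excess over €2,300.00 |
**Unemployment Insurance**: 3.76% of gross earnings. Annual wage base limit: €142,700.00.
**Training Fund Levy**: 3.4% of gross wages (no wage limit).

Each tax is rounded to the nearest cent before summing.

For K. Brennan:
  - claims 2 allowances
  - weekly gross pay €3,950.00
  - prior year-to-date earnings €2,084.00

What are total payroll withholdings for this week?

€690.80

Income Tax: taxable = €3,950.00 − 2×€275.00 = €3,400.00
  €166.31 + 21.97% × (€3,400.00 − €2,300.00) = €166.31 + 21.97% × €1,100.00 = €407.98
Unemployment Insurance: 3.76% × €3,950.00 = €148.52
Training Fund Levy: 3.4% × €3,950.00 = €134.30
Total: €407.98 + €148.52 + €134.30 = €690.80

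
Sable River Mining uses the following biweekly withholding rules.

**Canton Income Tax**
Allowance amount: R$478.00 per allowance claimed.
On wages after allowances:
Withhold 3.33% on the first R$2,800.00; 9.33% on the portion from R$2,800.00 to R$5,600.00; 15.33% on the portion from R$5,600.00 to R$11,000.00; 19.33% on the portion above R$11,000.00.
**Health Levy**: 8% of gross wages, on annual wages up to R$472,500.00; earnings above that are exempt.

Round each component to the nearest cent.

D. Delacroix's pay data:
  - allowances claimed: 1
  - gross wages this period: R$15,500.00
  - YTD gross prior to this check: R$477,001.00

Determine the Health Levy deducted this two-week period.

Health Levy: YTD R$477,001.00 ≥ cap R$472,500.00 → R$0.00

R$0.00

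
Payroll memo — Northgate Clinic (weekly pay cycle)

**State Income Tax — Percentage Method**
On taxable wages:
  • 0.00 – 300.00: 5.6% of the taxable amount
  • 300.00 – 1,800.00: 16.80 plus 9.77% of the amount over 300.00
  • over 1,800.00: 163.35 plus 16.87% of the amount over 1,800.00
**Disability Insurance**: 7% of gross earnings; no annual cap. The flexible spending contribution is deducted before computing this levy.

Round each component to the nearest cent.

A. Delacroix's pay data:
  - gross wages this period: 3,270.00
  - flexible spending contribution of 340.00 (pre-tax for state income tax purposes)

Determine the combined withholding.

559.08

State Income Tax: taxable = 3,270.00 − 340.00 = 2,930.00
  163.35 + 16.87% × (2,930.00 − 1,800.00) = 163.35 + 16.87% × 1,130.00 = 353.98
Disability Insurance: 7% × 2,930.00 = 205.10
Total: 353.98 + 205.10 = 559.08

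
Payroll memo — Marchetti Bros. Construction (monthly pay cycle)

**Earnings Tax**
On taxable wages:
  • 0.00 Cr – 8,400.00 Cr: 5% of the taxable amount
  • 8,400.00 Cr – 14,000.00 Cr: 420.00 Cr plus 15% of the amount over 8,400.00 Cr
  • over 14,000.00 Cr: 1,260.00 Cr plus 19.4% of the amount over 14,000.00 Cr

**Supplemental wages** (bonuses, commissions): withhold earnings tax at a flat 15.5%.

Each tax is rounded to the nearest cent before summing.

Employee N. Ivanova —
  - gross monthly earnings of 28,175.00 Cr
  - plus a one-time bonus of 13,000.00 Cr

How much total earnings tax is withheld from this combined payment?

6,024.95 Cr

Earnings Tax: taxable = 28,175.00 Cr
  1,260.00 Cr + 19.4% × (28,175.00 Cr − 14,000.00 Cr) = 1,260.00 Cr + 19.4% × 14,175.00 Cr = 4,009.95 Cr
Supplemental (15.5% flat on bonus): 15.5% × 13,000.00 Cr = 2,015.00 Cr
Total earnings tax: 4,009.95 Cr + 2,015.00 Cr = 6,024.95 Cr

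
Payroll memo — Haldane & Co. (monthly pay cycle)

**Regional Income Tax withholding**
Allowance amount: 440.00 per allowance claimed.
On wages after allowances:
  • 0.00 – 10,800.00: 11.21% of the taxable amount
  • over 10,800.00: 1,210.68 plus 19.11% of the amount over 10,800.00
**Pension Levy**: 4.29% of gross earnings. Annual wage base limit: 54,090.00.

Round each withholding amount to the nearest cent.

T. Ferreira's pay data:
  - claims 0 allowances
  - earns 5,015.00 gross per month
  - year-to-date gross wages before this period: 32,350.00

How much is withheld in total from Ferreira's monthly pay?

Regional Income Tax: taxable = 5,015.00
  11.21% × 5,015.00 = 562.18
Pension Levy: 4.29% × 5,015.00 = 215.14
Total: 562.18 + 215.14 = 777.32

777.32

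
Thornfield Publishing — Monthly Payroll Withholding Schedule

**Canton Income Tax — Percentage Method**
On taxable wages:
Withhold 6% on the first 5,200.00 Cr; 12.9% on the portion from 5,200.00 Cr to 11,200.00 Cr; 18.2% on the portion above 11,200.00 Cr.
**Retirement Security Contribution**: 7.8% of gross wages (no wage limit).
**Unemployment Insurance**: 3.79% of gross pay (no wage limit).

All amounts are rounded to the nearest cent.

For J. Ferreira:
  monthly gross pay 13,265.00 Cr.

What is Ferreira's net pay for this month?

Canton Income Tax: taxable = 13,265.00 Cr
  1,086.00 Cr + 18.2% × (13,265.00 Cr − 11,200.00 Cr) = 1,086.00 Cr + 18.2% × 2,065.00 Cr = 1,461.83 Cr
Retirement Security Contribution: 7.8% × 13,265.00 Cr = 1,034.67 Cr
Unemployment Insurance: 3.79% × 13,265.00 Cr = 502.74 Cr
Total withheld: 1,461.83 Cr + 1,034.67 Cr + 502.74 Cr = 2,999.24 Cr
Net pay: 13,265.00 Cr − 2,999.24 Cr = 10,265.76 Cr

10,265.76 Cr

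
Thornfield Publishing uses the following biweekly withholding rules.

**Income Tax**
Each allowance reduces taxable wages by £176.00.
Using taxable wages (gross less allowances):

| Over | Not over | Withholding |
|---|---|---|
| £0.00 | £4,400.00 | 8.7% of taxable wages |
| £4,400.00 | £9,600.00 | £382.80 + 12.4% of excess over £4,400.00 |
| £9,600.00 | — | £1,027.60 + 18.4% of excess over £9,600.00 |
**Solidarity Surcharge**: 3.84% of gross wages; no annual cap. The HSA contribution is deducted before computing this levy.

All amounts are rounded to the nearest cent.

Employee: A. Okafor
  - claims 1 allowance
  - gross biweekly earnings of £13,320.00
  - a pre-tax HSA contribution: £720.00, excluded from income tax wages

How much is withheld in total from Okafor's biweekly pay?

£2,031.06

Income Tax: taxable = £13,320.00 − £720.00 − 1×£176.00 = £12,424.00
  £1,027.60 + 18.4% × (£12,424.00 − £9,600.00) = £1,027.60 + 18.4% × £2,824.00 = £1,547.22
Solidarity Surcharge: 3.84% × £12,600.00 = £483.84
Total: £1,547.22 + £483.84 = £2,031.06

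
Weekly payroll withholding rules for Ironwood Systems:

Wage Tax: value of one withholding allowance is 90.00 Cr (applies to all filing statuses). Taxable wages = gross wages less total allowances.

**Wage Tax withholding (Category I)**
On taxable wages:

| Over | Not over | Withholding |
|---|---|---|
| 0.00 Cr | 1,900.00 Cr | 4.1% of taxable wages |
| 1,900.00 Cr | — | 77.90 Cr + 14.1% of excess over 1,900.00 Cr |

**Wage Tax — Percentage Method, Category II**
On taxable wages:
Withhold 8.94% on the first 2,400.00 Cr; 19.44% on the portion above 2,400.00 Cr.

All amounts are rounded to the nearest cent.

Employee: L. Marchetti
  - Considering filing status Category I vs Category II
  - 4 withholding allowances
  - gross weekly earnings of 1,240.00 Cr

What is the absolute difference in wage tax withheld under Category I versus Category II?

Wage Tax (Category I): taxable = 1,240.00 Cr − 4×90.00 Cr = 880.00 Cr
  4.1% × 880.00 Cr = 36.08 Cr
Wage Tax (Category II): taxable = 1,240.00 Cr − 4×90.00 Cr = 880.00 Cr
  8.94% × 880.00 Cr = 78.67 Cr
Difference: |36.08 Cr − 78.67 Cr| = 42.59 Cr (higher under Category II)

42.59 Cr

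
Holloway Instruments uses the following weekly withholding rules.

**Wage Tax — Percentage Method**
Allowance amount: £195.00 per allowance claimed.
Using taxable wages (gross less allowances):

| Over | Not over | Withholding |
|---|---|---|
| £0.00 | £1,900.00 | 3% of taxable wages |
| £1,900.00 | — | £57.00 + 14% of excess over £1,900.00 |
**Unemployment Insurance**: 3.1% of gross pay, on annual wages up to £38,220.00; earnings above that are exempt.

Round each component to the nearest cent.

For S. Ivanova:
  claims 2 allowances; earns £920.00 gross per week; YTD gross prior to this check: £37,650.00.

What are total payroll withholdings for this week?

Wage Tax: taxable = £920.00 − 2×£195.00 = £530.00
  3% × £530.00 = £15.90
Unemployment Insurance: cap £38,220.00 − YTD £37,650.00 = £570.00 subject; 3.1% × £570.00 = £17.67
Total: £15.90 + £17.67 = £33.57

£33.57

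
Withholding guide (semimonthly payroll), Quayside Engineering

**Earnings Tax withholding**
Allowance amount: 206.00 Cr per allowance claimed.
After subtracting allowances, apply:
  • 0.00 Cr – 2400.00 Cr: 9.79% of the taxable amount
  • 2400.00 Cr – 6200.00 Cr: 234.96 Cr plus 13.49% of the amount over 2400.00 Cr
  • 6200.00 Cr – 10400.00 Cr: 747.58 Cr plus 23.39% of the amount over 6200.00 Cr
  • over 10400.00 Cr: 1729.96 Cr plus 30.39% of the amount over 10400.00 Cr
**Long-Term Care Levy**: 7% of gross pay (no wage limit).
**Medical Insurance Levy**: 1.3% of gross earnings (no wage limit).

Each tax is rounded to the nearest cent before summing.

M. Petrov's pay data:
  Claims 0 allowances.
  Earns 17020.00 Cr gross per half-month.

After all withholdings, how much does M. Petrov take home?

Earnings Tax: taxable = 17020.00 Cr
  1729.96 Cr + 30.39% × (17020.00 Cr − 10400.00 Cr) = 1729.96 Cr + 30.39% × 6620.00 Cr = 3741.78 Cr
Long-Term Care Levy: 7% × 17020.00 Cr = 1191.40 Cr
Medical Insurance Levy: 1.3% × 17020.00 Cr = 221.26 Cr
Total withheld: 3741.78 Cr + 1191.40 Cr + 221.26 Cr = 5154.44 Cr
Net pay: 17020.00 Cr − 5154.44 Cr = 11865.56 Cr

11865.56 Cr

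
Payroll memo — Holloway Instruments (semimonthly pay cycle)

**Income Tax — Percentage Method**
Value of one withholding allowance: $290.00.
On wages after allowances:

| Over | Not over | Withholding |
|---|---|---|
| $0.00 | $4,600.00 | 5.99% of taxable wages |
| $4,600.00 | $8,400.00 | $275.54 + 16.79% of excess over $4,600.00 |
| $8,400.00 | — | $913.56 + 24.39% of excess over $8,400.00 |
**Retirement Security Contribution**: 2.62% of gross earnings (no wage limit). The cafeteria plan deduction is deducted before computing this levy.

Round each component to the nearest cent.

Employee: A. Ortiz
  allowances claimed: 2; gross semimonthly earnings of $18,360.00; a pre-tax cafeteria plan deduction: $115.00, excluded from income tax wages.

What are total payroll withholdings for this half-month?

$3,651.31

Income Tax: taxable = $18,360.00 − $115.00 − 2×$290.00 = $17,665.00
  $913.56 + 24.39% × ($17,665.00 − $8,400.00) = $913.56 + 24.39% × $9,265.00 = $3,173.29
Retirement Security Contribution: 2.62% × $18,245.00 = $478.02
Total: $3,173.29 + $478.02 = $3,651.31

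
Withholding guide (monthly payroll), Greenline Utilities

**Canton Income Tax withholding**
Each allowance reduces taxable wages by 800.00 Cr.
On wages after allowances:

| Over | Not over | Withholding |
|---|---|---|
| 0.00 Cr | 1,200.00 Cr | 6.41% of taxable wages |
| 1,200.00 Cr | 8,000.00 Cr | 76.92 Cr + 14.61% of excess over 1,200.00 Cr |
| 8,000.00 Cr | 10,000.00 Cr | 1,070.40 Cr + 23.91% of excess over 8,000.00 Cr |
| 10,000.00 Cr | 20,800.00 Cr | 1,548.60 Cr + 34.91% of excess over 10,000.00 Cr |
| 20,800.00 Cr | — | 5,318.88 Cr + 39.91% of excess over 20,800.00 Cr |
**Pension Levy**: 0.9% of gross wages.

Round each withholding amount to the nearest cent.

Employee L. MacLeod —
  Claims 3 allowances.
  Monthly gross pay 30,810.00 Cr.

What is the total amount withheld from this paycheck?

8,633.32 Cr

Canton Income Tax: taxable = 30,810.00 Cr − 3×800.00 Cr = 28,410.00 Cr
  5,318.88 Cr + 39.91% × (28,410.00 Cr − 20,800.00 Cr) = 5,318.88 Cr + 39.91% × 7,610.00 Cr = 8,356.03 Cr
Pension Levy: 0.9% × 30,810.00 Cr = 277.29 Cr
Total: 8,356.03 Cr + 277.29 Cr = 8,633.32 Cr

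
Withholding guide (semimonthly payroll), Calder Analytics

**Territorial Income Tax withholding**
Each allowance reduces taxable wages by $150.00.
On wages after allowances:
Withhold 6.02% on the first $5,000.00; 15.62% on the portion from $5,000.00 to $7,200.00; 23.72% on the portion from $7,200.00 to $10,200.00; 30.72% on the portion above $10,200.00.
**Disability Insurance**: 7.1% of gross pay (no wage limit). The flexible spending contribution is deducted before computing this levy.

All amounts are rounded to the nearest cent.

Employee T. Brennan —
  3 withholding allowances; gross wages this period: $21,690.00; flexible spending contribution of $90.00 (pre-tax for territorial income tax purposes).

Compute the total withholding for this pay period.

Territorial Income Tax: taxable = $21,690.00 − $90.00 − 3×$150.00 = $21,150.00
  $1,356.24 + 30.72% × ($21,150.00 − $10,200.00) = $1,356.24 + 30.72% × $10,950.00 = $4,720.08
Disability Insurance: 7.1% × $21,600.00 = $1,533.60
Total: $4,720.08 + $1,533.60 = $6,253.68

$6,253.68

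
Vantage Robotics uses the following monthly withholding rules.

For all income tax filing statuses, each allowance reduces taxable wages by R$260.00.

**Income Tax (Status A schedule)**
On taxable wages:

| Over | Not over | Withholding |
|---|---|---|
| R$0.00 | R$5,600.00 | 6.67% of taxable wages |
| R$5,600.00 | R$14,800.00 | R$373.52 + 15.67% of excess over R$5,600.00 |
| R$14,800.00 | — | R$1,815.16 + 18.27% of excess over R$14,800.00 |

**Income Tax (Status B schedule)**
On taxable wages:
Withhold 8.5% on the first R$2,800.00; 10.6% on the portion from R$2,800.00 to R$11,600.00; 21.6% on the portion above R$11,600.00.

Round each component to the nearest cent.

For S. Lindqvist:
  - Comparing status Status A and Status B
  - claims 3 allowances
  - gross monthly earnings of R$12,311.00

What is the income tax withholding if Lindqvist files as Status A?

Income Tax (Status A): taxable = R$12,311.00 − 3×R$260.00 = R$11,531.00
  R$373.52 + 15.67% × (R$11,531.00 − R$5,600.00) = R$373.52 + 15.67% × R$5,931.00 = R$1,302.91

R$1,302.91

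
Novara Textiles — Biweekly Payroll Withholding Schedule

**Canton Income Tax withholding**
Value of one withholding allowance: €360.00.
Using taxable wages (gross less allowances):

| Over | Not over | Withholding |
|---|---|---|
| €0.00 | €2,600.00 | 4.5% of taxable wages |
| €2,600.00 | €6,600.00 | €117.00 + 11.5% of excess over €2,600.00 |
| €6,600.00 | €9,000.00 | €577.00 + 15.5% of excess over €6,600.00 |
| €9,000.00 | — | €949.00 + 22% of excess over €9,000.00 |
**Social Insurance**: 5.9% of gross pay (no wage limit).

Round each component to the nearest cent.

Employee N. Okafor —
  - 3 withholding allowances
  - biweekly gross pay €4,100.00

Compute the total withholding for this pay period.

Canton Income Tax: taxable = €4,100.00 − 3×€360.00 = €3,020.00
  €117.00 + 11.5% × (€3,020.00 − €2,600.00) = €117.00 + 11.5% × €420.00 = €165.30
Social Insurance: 5.9% × €4,100.00 = €241.90
Total: €165.30 + €241.90 = €407.20

€407.20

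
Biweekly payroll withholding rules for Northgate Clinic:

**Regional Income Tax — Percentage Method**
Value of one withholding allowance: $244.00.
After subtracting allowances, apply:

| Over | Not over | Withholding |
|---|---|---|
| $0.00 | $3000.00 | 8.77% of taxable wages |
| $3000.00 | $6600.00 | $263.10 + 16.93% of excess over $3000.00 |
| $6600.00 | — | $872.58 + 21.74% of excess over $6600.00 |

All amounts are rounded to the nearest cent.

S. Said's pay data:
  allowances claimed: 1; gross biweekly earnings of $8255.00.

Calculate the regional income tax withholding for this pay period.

Regional Income Tax: taxable = $8255.00 − 1×$244.00 = $8011.00
  $872.58 + 21.74% × ($8011.00 − $6600.00) = $872.58 + 21.74% × $1411.00 = $1179.33

$1179.33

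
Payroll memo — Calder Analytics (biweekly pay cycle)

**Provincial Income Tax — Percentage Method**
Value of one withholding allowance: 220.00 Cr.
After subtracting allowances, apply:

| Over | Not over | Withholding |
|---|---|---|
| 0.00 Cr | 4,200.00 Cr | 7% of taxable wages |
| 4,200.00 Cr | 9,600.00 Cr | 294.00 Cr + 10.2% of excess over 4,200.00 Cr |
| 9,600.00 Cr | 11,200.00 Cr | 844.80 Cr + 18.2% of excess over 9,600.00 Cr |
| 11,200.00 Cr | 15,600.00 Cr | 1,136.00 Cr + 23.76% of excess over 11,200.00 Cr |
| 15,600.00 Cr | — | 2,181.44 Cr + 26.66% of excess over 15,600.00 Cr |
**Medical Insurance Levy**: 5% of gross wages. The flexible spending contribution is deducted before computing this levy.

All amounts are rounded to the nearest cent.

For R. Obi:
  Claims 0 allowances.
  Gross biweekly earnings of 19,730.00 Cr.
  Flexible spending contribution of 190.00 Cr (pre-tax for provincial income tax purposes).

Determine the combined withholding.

4,208.84 Cr

Provincial Income Tax: taxable = 19,730.00 Cr − 190.00 Cr = 19,540.00 Cr
  2,181.44 Cr + 26.66% × (19,540.00 Cr − 15,600.00 Cr) = 2,181.44 Cr + 26.66% × 3,940.00 Cr = 3,231.84 Cr
Medical Insurance Levy: 5% × 19,540.00 Cr = 977.00 Cr
Total: 3,231.84 Cr + 977.00 Cr = 4,208.84 Cr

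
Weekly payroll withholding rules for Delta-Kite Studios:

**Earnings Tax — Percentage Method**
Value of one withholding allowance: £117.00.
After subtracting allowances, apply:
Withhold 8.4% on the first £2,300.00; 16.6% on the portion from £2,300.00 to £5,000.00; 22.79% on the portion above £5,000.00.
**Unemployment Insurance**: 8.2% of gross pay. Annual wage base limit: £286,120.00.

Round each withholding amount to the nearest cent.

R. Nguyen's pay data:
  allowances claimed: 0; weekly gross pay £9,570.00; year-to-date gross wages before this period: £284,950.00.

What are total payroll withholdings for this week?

Earnings Tax: taxable = £9,570.00
  £641.40 + 22.79% × (£9,570.00 − £5,000.00) = £641.40 + 22.79% × £4,570.00 = £1,682.90
Unemployment Insurance: cap £286,120.00 − YTD £284,950.00 = £1,170.00 subject; 8.2% × £1,170.00 = £95.94
Total: £1,682.90 + £95.94 = £1,778.84

£1,778.84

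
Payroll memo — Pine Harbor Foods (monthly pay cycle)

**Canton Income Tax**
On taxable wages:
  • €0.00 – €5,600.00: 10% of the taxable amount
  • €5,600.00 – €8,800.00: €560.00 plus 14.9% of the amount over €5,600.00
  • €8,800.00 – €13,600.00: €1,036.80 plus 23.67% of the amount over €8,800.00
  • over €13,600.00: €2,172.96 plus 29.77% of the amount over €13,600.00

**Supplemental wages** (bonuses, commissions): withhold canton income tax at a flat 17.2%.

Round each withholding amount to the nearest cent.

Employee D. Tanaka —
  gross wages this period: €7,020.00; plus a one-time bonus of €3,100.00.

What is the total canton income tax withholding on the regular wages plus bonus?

Canton Income Tax: taxable = €7,020.00
  €560.00 + 14.9% × (€7,020.00 − €5,600.00) = €560.00 + 14.9% × €1,420.00 = €771.58
Supplemental (17.2% flat on bonus): 17.2% × €3,100.00 = €533.20
Total canton income tax: €771.58 + €533.20 = €1,304.78

€1,304.78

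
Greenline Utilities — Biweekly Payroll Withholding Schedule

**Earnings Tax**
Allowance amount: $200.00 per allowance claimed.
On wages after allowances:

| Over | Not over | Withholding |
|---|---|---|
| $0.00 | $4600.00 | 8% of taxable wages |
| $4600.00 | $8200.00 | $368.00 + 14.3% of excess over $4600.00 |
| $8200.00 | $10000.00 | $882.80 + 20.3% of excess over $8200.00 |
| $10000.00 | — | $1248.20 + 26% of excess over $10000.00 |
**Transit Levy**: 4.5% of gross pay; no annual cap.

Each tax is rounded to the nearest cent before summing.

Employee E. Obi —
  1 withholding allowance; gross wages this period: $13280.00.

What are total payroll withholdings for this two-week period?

Earnings Tax: taxable = $13280.00 − 1×$200.00 = $13080.00
  $1248.20 + 26% × ($13080.00 − $10000.00) = $1248.20 + 26% × $3080.00 = $2049.00
Transit Levy: 4.5% × $13280.00 = $597.60
Total: $2049.00 + $597.60 = $2646.60

$2646.60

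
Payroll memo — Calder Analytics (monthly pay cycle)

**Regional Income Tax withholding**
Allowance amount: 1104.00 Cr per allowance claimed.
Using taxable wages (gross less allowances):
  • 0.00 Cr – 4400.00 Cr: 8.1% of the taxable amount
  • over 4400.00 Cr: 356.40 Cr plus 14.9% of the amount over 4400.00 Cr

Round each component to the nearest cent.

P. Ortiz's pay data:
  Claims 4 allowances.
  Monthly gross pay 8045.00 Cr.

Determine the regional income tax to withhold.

293.95 Cr

Regional Income Tax: taxable = 8045.00 Cr − 4×1104.00 Cr = 3629.00 Cr
  8.1% × 3629.00 Cr = 293.95 Cr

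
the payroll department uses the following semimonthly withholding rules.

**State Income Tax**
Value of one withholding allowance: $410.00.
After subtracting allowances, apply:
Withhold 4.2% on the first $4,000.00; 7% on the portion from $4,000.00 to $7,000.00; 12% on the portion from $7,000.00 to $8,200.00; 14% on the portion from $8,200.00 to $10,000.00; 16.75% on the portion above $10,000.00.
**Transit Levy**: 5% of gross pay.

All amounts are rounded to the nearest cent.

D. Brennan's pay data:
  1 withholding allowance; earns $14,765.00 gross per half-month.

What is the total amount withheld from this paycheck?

$2,241.71

State Income Tax: taxable = $14,765.00 − 1×$410.00 = $14,355.00
  $774.00 + 16.75% × ($14,355.00 − $10,000.00) = $774.00 + 16.75% × $4,355.00 = $1,503.46
Transit Levy: 5% × $14,765.00 = $738.25
Total: $1,503.46 + $738.25 = $2,241.71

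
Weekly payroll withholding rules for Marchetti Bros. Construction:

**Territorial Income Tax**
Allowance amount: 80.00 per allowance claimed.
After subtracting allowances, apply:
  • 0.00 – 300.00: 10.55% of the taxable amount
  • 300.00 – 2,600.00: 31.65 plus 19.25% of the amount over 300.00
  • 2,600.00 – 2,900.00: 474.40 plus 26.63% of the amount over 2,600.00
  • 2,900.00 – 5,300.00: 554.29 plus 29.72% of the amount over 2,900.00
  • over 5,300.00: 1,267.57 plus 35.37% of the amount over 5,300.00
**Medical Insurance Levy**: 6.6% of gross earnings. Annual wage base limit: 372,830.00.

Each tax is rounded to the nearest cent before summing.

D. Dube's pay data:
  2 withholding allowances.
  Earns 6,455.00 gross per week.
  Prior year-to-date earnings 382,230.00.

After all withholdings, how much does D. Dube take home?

Territorial Income Tax: taxable = 6,455.00 − 2×80.00 = 6,295.00
  1,267.57 + 35.37% × (6,295.00 − 5,300.00) = 1,267.57 + 35.37% × 995.00 = 1,619.50
Medical Insurance Levy: YTD 382,230.00 ≥ cap 372,830.00 → 0.00
Total withheld: 1,619.50 + 0.00 = 1,619.50
Net pay: 6,455.00 − 1,619.50 = 4,835.50

4,835.50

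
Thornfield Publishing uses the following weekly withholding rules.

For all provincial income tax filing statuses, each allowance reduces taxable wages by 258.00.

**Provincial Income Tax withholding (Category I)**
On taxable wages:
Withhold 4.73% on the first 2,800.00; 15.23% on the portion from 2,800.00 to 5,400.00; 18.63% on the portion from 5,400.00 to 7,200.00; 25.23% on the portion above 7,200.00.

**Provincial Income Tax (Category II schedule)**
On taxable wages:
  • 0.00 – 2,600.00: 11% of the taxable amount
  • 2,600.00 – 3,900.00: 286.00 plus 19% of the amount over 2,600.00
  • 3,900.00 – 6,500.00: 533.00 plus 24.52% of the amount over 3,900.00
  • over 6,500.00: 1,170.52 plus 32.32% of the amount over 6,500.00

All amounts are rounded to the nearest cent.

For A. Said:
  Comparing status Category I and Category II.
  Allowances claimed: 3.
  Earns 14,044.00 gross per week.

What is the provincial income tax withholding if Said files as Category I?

2,395.22

Provincial Income Tax (Category I): taxable = 14,044.00 − 3×258.00 = 13,270.00
  863.76 + 25.23% × (13,270.00 − 7,200.00) = 863.76 + 25.23% × 6,070.00 = 2,395.22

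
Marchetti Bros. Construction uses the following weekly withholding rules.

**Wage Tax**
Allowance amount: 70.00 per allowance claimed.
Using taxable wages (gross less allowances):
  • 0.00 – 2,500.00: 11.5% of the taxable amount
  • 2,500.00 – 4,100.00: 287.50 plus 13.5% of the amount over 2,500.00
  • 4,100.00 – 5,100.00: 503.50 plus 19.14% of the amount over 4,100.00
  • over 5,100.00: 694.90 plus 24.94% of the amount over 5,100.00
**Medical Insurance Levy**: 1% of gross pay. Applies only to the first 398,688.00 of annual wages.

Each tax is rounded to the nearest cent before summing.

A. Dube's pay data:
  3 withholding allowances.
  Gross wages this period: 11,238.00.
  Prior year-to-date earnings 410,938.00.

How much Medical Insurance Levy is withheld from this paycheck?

Medical Insurance Levy: YTD 410,938.00 ≥ cap 398,688.00 → 0.00

0.00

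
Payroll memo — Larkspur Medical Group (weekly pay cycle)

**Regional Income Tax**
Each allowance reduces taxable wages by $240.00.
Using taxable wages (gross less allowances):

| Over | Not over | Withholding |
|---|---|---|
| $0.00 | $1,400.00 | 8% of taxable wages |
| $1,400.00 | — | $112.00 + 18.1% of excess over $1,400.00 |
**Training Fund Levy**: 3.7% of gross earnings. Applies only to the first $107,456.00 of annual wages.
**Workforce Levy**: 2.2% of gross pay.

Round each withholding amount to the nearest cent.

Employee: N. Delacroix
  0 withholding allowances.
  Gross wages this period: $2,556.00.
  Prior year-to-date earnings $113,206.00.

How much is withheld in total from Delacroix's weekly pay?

Regional Income Tax: taxable = $2,556.00
  $112.00 + 18.1% × ($2,556.00 − $1,400.00) = $112.00 + 18.1% × $1,156.00 = $321.24
Training Fund Levy: YTD $113,206.00 ≥ cap $107,456.00 → $0.00
Workforce Levy: 2.2% × $2,556.00 = $56.23
Total: $321.24 + $0.00 + $56.23 = $377.47

$377.47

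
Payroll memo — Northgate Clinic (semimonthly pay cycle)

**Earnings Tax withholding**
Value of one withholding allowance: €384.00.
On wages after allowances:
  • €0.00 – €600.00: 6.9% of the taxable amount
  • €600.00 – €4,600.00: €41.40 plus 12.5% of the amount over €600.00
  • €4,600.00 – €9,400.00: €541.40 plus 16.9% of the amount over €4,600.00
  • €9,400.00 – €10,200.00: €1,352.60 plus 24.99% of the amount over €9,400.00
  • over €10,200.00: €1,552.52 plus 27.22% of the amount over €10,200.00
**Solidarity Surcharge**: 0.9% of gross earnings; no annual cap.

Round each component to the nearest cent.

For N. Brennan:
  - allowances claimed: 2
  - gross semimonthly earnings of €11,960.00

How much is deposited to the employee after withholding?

€10,029.82

Earnings Tax: taxable = €11,960.00 − 2×€384.00 = €11,192.00
  €1,552.52 + 27.22% × (€11,192.00 − €10,200.00) = €1,552.52 + 27.22% × €992.00 = €1,822.54
Solidarity Surcharge: 0.9% × €11,960.00 = €107.64
Total withheld: €1,822.54 + €107.64 = €1,930.18
Net pay: €11,960.00 − €1,930.18 = €10,029.82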